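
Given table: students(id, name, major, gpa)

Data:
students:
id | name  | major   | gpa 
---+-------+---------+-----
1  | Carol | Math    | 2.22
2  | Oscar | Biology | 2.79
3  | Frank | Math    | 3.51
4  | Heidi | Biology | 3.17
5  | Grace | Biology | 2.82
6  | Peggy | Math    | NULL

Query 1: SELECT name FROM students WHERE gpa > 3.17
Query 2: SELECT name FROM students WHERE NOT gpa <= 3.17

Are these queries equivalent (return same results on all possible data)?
Yes, equivalent

Both queries return: [('Frank',)]

Reason: Both filter gpa > 3.17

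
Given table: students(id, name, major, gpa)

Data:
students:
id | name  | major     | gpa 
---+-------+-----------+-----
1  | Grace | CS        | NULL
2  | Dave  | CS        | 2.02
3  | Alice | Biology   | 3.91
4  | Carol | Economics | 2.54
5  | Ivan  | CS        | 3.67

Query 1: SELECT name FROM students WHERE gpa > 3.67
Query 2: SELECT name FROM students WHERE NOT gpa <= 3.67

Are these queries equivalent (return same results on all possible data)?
Yes, equivalent

Both queries return: [('Alice',)]

Reason: Both filter gpa > 3.67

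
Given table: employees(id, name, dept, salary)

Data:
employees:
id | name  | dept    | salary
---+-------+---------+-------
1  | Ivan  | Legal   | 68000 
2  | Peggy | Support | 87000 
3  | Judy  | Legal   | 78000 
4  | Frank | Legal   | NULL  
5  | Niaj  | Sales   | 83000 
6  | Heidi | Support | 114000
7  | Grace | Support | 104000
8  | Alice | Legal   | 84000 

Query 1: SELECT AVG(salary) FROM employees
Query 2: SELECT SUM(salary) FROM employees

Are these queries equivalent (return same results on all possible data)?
No, not equivalent

Query 1 returns: [(88285.71428571429,)]
Query 2 returns: [(618000,)]

Reason: AVG vs SUM give different aggregate values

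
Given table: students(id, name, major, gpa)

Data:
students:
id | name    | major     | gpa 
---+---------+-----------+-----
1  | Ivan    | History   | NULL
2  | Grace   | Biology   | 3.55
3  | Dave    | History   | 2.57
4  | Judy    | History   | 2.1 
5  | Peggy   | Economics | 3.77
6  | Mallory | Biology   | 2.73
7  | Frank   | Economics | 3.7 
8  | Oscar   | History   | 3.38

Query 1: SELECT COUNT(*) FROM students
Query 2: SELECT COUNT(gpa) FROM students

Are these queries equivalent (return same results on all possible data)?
No, not equivalent

Query 1 returns: [(8,)]
Query 2 returns: [(7,)]

Reason: COUNT(*) includes NULLs, COUNT(column) excludes them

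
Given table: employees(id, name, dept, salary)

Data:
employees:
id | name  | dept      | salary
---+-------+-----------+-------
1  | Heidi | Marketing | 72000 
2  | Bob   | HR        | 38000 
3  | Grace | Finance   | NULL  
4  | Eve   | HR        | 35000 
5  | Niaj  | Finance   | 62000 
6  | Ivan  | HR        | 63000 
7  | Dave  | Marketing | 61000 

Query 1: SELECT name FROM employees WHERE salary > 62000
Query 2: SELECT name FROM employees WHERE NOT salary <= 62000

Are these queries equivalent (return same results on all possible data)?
Yes, equivalent

Both queries return: [('Heidi',), ('Ivan',)]

Reason: Both filter salary > 62000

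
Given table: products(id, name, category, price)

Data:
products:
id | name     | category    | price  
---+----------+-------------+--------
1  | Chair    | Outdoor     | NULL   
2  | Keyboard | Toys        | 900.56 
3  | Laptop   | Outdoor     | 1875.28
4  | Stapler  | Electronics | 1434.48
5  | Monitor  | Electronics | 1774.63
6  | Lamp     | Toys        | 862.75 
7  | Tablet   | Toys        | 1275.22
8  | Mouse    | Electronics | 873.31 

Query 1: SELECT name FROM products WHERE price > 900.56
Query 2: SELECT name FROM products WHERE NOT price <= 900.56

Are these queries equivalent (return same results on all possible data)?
Yes, equivalent

Both queries return: [('Laptop',), ('Monitor',), ('Stapler',), ('Tablet',)]

Reason: Both filter price > 900.56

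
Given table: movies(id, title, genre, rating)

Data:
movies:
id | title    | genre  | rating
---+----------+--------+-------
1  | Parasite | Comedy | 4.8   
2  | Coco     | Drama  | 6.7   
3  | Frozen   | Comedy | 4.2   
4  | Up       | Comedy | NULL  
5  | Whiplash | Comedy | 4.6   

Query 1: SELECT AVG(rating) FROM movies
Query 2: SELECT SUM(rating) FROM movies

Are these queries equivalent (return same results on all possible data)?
No, not equivalent

Query 1 returns: [(5.075,)]
Query 2 returns: [(20.3,)]

Reason: AVG vs SUM give different aggregate values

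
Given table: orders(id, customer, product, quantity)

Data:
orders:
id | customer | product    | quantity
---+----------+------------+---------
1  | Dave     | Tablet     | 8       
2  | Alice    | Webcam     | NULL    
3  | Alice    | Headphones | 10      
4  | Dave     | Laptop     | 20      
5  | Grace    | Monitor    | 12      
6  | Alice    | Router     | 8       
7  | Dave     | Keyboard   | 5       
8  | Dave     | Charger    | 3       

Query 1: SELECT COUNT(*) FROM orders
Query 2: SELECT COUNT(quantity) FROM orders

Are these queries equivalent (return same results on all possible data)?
No, not equivalent

Query 1 returns: [(8,)]
Query 2 returns: [(7,)]

Reason: COUNT(*) includes NULLs, COUNT(column) excludes them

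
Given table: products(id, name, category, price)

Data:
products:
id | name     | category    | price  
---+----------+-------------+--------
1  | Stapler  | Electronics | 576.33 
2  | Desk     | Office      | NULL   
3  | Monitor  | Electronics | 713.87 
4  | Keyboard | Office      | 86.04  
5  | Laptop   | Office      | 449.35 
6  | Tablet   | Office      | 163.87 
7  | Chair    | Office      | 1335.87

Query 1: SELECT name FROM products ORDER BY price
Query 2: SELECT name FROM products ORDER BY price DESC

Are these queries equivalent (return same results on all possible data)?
No, not equivalent

Query 1 returns: [('Desk',), ('Keyboard',), ('Tablet',), ('Laptop',), ('Stapler',), ('Monitor',), ('Chair',)]
Query 2 returns: [('Chair',), ('Monitor',), ('Stapler',), ('Laptop',), ('Tablet',), ('Keyboard',), ('Desk',)]

Reason: ASC vs DESC gives opposite ordering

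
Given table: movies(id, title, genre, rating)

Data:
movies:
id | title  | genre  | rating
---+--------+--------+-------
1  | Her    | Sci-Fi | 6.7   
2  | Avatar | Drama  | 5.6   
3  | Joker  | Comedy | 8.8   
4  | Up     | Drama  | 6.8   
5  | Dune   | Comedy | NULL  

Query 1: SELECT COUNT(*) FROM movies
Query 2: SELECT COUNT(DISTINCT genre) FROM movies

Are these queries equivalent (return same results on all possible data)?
No, not equivalent

Query 1 returns: [(5,)]
Query 2 returns: [(3,)]

Reason: COUNT(*) counts rows, COUNT(DISTINCT genre) counts unique genres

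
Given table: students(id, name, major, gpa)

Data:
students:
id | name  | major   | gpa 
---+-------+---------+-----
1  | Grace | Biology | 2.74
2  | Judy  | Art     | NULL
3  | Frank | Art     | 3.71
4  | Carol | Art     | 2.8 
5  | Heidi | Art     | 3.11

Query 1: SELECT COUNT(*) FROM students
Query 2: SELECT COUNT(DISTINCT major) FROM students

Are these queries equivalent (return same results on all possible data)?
No, not equivalent

Query 1 returns: [(5,)]
Query 2 returns: [(2,)]

Reason: COUNT(*) counts rows, COUNT(DISTINCT major) counts unique majors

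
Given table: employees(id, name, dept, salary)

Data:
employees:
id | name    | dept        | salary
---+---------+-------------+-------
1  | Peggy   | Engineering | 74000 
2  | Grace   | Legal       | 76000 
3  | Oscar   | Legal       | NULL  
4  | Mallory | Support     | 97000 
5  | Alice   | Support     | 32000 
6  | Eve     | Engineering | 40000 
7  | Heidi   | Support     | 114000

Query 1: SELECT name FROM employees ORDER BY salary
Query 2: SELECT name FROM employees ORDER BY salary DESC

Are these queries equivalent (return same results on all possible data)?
No, not equivalent

Query 1 returns: [('Oscar',), ('Alice',), ('Eve',), ('Peggy',), ('Grace',), ('Mallory',), ('Heidi',)]
Query 2 returns: [('Heidi',), ('Mallory',), ('Grace',), ('Peggy',), ('Eve',), ('Alice',), ('Oscar',)]

Reason: ASC vs DESC gives opposite ordering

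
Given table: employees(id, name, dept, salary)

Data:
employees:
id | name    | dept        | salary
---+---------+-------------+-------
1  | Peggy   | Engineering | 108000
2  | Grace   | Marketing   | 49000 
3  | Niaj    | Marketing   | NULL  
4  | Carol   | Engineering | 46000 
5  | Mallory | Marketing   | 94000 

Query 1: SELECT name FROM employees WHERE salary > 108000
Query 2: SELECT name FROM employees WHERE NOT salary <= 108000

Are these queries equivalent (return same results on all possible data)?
Yes, equivalent

Both queries return: []

Reason: Both filter salary > 108000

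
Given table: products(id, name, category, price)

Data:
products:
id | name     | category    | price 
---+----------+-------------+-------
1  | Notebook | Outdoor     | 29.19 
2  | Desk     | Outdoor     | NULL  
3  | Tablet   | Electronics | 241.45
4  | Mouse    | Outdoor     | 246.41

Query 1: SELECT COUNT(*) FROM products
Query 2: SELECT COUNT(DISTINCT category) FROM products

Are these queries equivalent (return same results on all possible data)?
No, not equivalent

Query 1 returns: [(4,)]
Query 2 returns: [(2,)]

Reason: COUNT(*) counts rows, COUNT(DISTINCT category) counts unique categorys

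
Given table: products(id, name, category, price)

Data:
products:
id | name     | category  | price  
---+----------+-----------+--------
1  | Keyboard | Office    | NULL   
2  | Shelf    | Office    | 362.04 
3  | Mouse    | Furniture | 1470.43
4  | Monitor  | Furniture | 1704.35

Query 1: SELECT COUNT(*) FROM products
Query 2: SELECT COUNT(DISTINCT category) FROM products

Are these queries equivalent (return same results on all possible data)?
No, not equivalent

Query 1 returns: [(4,)]
Query 2 returns: [(2,)]

Reason: COUNT(*) counts rows, COUNT(DISTINCT category) counts unique categorys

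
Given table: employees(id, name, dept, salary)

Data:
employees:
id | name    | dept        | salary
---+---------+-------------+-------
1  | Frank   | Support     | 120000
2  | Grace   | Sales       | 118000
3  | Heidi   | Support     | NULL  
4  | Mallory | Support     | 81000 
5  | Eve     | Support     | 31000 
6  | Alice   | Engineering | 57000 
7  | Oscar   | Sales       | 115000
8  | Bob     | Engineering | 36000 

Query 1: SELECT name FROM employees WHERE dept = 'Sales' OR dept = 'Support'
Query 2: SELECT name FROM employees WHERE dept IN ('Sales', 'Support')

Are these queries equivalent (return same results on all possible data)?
Yes, equivalent

Both queries return: [('Eve',), ('Frank',), ('Grace',), ('Heidi',), ('Mallory',), ('Oscar',)]

Reason: OR vs IN are equivalent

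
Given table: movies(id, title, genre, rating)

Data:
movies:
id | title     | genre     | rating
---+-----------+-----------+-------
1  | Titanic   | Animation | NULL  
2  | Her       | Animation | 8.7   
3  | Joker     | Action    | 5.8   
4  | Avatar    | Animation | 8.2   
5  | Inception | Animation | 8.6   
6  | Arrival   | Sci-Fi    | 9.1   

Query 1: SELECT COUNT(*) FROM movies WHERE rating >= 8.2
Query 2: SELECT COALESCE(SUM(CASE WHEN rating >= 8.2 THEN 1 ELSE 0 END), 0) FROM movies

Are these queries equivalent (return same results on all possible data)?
Yes, equivalent

Both queries return: [(4,)]

Reason: COUNT with WHERE vs conditional SUM (COALESCE handles empty-table NULL)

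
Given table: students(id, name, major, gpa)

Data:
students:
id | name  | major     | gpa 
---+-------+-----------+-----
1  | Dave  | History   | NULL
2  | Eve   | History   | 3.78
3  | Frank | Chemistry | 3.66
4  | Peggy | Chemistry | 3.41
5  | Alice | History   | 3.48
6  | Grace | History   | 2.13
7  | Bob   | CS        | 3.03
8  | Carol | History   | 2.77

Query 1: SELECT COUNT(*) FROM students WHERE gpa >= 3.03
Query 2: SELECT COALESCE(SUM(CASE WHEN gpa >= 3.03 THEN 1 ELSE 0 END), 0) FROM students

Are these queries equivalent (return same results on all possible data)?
Yes, equivalent

Both queries return: [(5,)]

Reason: COUNT with WHERE vs conditional SUM (COALESCE handles empty-table NULL)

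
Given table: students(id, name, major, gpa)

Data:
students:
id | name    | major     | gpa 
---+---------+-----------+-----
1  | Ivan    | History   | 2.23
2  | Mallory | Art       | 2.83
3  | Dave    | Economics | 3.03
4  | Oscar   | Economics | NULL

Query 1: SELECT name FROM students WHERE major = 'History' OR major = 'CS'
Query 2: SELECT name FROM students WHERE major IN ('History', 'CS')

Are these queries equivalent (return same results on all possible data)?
Yes, equivalent

Both queries return: [('Ivan',)]

Reason: OR vs IN are equivalent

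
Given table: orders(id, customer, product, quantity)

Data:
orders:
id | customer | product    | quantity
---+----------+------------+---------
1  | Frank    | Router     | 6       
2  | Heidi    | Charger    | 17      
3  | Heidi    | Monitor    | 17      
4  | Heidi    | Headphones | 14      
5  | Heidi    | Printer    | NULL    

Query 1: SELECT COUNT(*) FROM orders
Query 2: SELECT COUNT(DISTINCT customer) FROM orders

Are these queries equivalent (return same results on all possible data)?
No, not equivalent

Query 1 returns: [(5,)]
Query 2 returns: [(2,)]

Reason: COUNT(*) counts rows, COUNT(DISTINCT customer) counts unique customers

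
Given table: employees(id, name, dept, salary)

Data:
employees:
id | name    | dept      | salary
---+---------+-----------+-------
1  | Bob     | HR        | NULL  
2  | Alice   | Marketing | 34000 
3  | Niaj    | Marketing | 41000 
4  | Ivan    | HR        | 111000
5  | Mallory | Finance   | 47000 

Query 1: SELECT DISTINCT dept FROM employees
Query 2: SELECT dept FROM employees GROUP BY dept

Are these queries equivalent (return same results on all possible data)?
Yes, equivalent

Both queries return: [('Finance',), ('HR',), ('Marketing',)]

Reason: Both get unique depts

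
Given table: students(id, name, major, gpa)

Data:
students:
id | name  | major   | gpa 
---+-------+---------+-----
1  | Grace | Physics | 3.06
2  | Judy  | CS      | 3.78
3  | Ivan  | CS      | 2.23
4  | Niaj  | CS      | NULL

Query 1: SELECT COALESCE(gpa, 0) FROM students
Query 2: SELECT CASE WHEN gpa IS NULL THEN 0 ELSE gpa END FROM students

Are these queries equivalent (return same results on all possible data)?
Yes, equivalent

Both queries return: [(0,), (2.23,), (3.06,), (3.78,)]

Reason: COALESCE vs CASE for NULL handling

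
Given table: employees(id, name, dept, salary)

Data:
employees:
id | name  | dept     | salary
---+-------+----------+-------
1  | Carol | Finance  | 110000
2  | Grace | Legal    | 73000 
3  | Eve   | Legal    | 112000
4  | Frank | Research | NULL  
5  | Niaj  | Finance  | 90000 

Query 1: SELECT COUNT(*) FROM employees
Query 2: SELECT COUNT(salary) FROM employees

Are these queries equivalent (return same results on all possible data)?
No, not equivalent

Query 1 returns: [(5,)]
Query 2 returns: [(4,)]

Reason: COUNT(*) includes NULLs, COUNT(column) excludes them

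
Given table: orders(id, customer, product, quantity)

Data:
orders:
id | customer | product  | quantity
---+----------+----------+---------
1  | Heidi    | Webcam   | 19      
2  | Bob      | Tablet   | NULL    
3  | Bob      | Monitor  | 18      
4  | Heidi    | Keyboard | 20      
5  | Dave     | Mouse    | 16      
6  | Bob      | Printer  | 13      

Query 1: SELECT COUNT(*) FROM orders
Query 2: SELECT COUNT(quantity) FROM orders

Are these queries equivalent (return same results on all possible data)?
No, not equivalent

Query 1 returns: [(6,)]
Query 2 returns: [(5,)]

Reason: COUNT(*) includes NULLs, COUNT(column) excludes them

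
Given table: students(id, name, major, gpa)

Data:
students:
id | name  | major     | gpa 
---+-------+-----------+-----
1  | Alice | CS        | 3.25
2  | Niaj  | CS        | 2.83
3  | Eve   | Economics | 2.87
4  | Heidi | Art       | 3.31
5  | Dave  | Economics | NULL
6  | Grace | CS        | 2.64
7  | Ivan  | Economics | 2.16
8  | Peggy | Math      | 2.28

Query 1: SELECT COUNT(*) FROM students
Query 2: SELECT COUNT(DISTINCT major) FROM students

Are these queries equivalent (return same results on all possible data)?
No, not equivalent

Query 1 returns: [(8,)]
Query 2 returns: [(4,)]

Reason: COUNT(*) counts rows, COUNT(DISTINCT major) counts unique majors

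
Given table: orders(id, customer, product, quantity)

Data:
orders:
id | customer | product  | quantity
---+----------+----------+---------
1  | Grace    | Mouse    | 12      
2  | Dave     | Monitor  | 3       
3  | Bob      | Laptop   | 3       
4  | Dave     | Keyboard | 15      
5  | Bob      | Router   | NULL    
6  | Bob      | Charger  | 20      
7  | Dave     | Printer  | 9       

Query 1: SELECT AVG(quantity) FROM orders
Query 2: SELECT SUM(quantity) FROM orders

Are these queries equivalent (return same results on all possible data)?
No, not equivalent

Query 1 returns: [(10.333333333333334,)]
Query 2 returns: [(62,)]

Reason: AVG vs SUM give different aggregate values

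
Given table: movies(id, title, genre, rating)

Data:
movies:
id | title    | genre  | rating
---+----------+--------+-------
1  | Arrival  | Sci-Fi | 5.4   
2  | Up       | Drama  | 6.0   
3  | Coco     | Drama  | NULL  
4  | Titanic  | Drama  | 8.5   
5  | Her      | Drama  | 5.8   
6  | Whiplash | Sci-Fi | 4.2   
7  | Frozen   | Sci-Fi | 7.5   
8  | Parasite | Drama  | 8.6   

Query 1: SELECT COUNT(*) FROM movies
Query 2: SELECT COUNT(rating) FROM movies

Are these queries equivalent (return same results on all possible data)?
No, not equivalent

Query 1 returns: [(8,)]
Query 2 returns: [(7,)]

Reason: COUNT(*) includes NULLs, COUNT(column) excludes them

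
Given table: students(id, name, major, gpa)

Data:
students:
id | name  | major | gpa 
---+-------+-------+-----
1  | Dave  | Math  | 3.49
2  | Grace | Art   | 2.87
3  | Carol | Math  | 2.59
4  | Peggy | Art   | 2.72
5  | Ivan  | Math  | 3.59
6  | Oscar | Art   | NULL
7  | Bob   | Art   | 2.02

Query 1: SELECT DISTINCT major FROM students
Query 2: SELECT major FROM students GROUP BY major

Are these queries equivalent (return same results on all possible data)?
Yes, equivalent

Both queries return: [('Art',), ('Math',)]

Reason: Both get unique majors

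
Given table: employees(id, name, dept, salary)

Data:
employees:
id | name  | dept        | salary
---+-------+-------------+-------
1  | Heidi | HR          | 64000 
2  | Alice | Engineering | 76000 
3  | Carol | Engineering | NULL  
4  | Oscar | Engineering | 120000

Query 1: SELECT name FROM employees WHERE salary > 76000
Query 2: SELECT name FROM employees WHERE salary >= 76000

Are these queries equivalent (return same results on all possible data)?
No, not equivalent

Query 1 returns: [('Oscar',)]
Query 2 returns: [('Alice',), ('Oscar',)]

Reason: > vs >= gives different results when salary = 76000 exists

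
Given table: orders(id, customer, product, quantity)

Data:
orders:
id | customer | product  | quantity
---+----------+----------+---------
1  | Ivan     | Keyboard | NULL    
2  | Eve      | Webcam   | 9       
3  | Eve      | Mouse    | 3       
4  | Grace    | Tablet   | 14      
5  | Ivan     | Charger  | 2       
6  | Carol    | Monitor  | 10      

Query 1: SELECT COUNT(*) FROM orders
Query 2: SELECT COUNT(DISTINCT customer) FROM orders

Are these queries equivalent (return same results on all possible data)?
No, not equivalent

Query 1 returns: [(6,)]
Query 2 returns: [(4,)]

Reason: COUNT(*) counts rows, COUNT(DISTINCT customer) counts unique customers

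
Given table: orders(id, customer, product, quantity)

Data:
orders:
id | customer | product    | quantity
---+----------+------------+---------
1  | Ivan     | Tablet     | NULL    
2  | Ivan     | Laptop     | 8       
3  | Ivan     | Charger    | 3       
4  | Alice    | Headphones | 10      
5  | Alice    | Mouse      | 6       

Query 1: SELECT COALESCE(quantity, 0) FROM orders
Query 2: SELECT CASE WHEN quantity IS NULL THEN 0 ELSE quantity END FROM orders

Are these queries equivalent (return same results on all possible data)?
Yes, equivalent

Both queries return: [(0,), (3,), (6,), (8,), (10,)]

Reason: COALESCE vs CASE for NULL handling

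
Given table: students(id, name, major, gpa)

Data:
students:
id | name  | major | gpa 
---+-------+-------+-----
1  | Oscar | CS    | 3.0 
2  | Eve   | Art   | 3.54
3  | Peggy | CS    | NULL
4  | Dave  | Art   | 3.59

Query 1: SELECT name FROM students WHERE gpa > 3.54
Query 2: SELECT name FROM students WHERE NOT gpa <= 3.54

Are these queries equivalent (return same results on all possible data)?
Yes, equivalent

Both queries return: [('Dave',)]

Reason: Both filter gpa > 3.54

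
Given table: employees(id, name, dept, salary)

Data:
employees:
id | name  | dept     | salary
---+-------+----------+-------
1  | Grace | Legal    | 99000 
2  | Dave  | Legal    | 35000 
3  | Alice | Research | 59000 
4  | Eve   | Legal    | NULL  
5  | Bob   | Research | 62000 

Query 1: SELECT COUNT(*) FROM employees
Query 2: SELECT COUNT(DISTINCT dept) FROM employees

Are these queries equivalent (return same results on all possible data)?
No, not equivalent

Query 1 returns: [(5,)]
Query 2 returns: [(2,)]

Reason: COUNT(*) counts rows, COUNT(DISTINCT dept) counts unique depts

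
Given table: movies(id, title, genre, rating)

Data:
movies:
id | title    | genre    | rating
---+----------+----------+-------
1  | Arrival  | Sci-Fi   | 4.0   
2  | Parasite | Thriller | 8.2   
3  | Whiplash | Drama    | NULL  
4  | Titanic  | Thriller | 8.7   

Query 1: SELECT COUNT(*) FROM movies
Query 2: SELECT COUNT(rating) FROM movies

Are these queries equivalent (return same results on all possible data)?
No, not equivalent

Query 1 returns: [(4,)]
Query 2 returns: [(3,)]

Reason: COUNT(*) includes NULLs, COUNT(column) excludes them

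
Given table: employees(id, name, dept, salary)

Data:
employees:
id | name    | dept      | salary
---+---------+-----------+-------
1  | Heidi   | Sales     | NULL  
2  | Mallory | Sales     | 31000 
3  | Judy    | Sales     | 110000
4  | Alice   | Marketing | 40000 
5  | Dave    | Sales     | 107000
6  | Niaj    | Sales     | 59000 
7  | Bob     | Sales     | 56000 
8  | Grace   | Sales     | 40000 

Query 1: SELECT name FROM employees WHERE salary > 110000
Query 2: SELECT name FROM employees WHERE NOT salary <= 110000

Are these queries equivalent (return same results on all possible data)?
Yes, equivalent

Both queries return: []

Reason: Both filter salary > 110000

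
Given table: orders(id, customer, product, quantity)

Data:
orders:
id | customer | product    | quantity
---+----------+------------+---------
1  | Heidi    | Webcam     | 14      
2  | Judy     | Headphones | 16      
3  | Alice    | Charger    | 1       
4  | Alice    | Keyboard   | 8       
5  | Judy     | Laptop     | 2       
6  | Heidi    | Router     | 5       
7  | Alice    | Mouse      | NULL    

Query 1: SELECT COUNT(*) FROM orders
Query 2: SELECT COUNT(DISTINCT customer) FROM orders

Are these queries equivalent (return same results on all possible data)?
No, not equivalent

Query 1 returns: [(7,)]
Query 2 returns: [(3,)]

Reason: COUNT(*) counts rows, COUNT(DISTINCT customer) counts unique customers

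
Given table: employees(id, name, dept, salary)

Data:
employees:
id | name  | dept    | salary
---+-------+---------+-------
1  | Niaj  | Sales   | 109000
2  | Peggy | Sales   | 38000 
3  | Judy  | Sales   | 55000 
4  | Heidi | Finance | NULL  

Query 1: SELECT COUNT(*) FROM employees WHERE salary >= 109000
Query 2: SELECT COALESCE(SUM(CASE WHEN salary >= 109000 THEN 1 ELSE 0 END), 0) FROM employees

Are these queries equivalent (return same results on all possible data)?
Yes, equivalent

Both queries return: [(1,)]

Reason: COUNT with WHERE vs conditional SUM (COALESCE handles empty-table NULL)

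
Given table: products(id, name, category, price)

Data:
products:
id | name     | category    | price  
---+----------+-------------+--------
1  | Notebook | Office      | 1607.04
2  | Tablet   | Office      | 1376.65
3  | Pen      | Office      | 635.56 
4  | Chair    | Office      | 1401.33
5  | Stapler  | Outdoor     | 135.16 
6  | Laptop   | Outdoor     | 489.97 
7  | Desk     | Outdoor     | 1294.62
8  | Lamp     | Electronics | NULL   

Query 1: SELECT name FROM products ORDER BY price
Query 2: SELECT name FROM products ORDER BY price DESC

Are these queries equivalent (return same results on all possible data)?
No, not equivalent

Query 1 returns: [('Lamp',), ('Stapler',), ('Laptop',), ('Pen',), ('Desk',), ('Tablet',), ('Chair',), ('Notebook',)]
Query 2 returns: [('Notebook',), ('Chair',), ('Tablet',), ('Desk',), ('Pen',), ('Laptop',), ('Stapler',), ('Lamp',)]

Reason: ASC vs DESC gives opposite ordering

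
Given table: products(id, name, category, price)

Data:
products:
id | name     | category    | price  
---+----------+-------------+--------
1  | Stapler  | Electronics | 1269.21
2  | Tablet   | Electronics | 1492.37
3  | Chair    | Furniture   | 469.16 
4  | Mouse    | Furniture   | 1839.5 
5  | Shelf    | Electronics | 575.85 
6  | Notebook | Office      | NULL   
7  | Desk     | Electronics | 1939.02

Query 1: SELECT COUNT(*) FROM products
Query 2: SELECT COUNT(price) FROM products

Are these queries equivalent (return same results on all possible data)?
No, not equivalent

Query 1 returns: [(7,)]
Query 2 returns: [(6,)]

Reason: COUNT(*) includes NULLs, COUNT(column) excludes them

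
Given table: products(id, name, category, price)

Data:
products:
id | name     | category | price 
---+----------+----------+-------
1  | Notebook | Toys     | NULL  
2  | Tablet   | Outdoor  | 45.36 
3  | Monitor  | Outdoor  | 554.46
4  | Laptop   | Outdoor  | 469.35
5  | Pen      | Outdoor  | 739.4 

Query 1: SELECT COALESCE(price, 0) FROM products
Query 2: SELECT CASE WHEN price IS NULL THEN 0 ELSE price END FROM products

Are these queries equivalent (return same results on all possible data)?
Yes, equivalent

Both queries return: [(0,), (45.36,), (469.35,), (554.46,), (739.4,)]

Reason: COALESCE vs CASE for NULL handling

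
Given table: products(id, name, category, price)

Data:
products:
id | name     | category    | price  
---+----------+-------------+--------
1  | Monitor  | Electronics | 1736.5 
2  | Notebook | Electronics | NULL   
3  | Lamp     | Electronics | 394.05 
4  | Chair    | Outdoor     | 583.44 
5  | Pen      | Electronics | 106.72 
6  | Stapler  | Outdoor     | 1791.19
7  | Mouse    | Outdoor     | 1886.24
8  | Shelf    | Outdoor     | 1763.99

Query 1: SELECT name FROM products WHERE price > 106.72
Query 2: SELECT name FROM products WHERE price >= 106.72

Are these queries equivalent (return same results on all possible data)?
No, not equivalent

Query 1 returns: [('Monitor',), ('Lamp',), ('Chair',), ('Stapler',), ('Mouse',), ('Shelf',)]
Query 2 returns: [('Monitor',), ('Lamp',), ('Chair',), ('Pen',), ('Stapler',), ('Mouse',), ('Shelf',)]

Reason: > vs >= gives different results when price = 106.72 exists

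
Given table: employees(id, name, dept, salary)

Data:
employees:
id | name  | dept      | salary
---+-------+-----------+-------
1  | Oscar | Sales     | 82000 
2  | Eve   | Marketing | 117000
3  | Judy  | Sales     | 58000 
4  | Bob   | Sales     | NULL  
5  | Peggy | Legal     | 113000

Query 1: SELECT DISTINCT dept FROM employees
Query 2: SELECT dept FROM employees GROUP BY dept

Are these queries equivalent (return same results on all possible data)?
Yes, equivalent

Both queries return: [('Legal',), ('Marketing',), ('Sales',)]

Reason: Both get unique depts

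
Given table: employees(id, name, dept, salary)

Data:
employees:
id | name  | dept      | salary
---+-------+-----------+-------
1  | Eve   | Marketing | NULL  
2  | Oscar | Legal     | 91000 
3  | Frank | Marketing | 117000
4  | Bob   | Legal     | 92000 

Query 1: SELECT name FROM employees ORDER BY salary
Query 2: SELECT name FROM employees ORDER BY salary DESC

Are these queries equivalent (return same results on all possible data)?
No, not equivalent

Query 1 returns: [('Eve',), ('Oscar',), ('Bob',), ('Frank',)]
Query 2 returns: [('Frank',), ('Bob',), ('Oscar',), ('Eve',)]

Reason: ASC vs DESC gives opposite ordering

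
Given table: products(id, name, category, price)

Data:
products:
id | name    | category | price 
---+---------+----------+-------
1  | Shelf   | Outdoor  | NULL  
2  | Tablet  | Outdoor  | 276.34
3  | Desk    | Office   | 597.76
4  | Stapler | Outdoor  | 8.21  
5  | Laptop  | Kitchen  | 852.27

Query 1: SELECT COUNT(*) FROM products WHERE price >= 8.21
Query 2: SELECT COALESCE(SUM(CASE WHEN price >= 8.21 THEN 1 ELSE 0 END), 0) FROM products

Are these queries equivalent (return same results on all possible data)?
Yes, equivalent

Both queries return: [(4,)]

Reason: COUNT with WHERE vs conditional SUM (COALESCE handles empty-table NULL)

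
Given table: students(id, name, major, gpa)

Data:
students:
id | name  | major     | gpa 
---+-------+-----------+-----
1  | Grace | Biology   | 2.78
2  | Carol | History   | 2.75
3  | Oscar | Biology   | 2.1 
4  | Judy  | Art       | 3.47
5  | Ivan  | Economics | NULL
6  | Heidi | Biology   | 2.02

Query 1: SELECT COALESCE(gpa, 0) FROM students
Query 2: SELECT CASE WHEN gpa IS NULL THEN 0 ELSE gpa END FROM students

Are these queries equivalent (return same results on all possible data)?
Yes, equivalent

Both queries return: [(0,), (2.02,), (2.1,), (2.75,), (2.78,), (3.47,)]

Reason: COALESCE vs CASE for NULL handling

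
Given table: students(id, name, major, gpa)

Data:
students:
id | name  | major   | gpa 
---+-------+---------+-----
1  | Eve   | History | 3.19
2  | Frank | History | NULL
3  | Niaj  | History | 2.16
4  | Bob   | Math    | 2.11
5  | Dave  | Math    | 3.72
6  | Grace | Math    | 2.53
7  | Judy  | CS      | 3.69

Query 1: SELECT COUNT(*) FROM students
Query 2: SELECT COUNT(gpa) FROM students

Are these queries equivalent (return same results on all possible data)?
No, not equivalent

Query 1 returns: [(7,)]
Query 2 returns: [(6,)]

Reason: COUNT(*) includes NULLs, COUNT(column) excludes them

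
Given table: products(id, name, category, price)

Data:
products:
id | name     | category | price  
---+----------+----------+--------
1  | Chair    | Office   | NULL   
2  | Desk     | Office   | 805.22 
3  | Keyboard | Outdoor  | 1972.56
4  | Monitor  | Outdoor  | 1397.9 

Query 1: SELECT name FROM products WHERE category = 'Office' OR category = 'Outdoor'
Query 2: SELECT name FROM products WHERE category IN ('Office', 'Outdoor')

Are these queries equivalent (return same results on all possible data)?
Yes, equivalent

Both queries return: [('Chair',), ('Desk',), ('Keyboard',), ('Monitor',)]

Reason: OR vs IN are equivalent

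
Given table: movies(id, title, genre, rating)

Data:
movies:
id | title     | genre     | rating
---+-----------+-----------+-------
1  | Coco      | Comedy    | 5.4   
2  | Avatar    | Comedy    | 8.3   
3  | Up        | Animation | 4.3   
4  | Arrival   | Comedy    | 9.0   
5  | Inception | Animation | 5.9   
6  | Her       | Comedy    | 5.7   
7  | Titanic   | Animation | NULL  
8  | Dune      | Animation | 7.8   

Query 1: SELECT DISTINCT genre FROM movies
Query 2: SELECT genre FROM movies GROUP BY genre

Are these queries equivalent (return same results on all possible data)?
Yes, equivalent

Both queries return: [('Animation',), ('Comedy',)]

Reason: Both get unique genres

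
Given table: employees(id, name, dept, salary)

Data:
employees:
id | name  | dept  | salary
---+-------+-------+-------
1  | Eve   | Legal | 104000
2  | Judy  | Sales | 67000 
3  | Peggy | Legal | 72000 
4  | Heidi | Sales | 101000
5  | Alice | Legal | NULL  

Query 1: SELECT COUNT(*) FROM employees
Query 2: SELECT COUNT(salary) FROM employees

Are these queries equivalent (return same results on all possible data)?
No, not equivalent

Query 1 returns: [(5,)]
Query 2 returns: [(4,)]

Reason: COUNT(*) includes NULLs, COUNT(column) excludes them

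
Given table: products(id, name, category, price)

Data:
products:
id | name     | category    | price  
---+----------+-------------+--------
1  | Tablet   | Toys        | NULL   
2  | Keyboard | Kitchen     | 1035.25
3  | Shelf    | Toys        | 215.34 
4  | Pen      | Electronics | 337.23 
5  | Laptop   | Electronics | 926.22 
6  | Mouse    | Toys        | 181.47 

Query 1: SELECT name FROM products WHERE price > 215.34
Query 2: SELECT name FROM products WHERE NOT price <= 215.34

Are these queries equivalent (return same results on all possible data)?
Yes, equivalent

Both queries return: [('Keyboard',), ('Laptop',), ('Pen',)]

Reason: Both filter price > 215.34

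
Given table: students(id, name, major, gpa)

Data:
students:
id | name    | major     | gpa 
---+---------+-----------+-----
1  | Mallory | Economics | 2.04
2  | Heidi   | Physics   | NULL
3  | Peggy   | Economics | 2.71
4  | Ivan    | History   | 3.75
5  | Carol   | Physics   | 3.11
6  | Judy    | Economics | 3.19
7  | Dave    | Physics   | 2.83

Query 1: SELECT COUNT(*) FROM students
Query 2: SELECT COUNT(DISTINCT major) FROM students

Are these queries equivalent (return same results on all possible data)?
No, not equivalent

Query 1 returns: [(7,)]
Query 2 returns: [(3,)]

Reason: COUNT(*) counts rows, COUNT(DISTINCT major) counts unique majors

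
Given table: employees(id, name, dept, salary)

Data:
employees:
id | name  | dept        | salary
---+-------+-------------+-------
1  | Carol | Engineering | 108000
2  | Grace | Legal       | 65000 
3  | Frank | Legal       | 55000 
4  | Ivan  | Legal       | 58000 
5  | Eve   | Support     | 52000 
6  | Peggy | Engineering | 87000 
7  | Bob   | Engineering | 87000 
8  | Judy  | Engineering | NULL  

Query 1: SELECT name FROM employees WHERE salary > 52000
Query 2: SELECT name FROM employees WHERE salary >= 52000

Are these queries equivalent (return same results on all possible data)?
No, not equivalent

Query 1 returns: [('Carol',), ('Grace',), ('Frank',), ('Ivan',), ('Peggy',), ('Bob',)]
Query 2 returns: [('Carol',), ('Grace',), ('Frank',), ('Ivan',), ('Eve',), ('Peggy',), ('Bob',)]

Reason: > vs >= gives different results when salary = 52000 exists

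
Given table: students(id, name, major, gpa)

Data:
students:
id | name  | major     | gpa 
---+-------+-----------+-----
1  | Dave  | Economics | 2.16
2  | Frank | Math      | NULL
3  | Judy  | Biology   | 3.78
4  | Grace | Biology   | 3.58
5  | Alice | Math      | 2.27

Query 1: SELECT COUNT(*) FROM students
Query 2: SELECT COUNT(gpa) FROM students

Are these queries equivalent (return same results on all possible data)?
No, not equivalent

Query 1 returns: [(5,)]
Query 2 returns: [(4,)]

Reason: COUNT(*) includes NULLs, COUNT(column) excludes them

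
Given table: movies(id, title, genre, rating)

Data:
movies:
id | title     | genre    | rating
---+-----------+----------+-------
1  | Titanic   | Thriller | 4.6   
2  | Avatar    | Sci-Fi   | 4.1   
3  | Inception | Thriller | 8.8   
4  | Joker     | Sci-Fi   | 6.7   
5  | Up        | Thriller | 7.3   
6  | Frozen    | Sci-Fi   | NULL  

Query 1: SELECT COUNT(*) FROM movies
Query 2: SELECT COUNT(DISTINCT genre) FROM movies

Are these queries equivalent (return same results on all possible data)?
No, not equivalent

Query 1 returns: [(6,)]
Query 2 returns: [(2,)]

Reason: COUNT(*) counts rows, COUNT(DISTINCT genre) counts unique genres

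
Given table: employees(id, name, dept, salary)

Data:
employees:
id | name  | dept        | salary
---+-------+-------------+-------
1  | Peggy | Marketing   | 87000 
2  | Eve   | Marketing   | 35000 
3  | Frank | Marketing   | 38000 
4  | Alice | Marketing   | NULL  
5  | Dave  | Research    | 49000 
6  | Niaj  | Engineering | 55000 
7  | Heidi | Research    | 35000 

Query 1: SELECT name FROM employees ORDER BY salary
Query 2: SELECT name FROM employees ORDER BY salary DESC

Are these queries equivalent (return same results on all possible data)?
No, not equivalent

Query 1 returns: [('Alice',), ('Eve',), ('Heidi',), ('Frank',), ('Dave',), ('Niaj',), ('Peggy',)]
Query 2 returns: [('Peggy',), ('Niaj',), ('Dave',), ('Frank',), ('Eve',), ('Heidi',), ('Alice',)]

Reason: ASC vs DESC gives opposite ordering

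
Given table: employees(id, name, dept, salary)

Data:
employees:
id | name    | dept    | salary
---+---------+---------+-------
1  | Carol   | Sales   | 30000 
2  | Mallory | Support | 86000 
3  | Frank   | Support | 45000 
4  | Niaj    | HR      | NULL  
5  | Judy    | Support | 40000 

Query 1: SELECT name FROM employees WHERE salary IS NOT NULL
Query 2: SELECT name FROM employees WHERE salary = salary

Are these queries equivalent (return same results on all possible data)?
Yes, equivalent

Both queries return: [('Carol',), ('Frank',), ('Judy',), ('Mallory',)]

Reason: IS NOT NULL vs self-equality (both exclude NULLs)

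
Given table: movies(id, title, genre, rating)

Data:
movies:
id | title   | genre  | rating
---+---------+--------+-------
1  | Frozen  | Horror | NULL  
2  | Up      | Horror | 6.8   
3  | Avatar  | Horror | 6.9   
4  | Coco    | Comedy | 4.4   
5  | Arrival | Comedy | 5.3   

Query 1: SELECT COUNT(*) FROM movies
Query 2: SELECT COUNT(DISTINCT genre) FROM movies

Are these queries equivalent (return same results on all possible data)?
No, not equivalent

Query 1 returns: [(5,)]
Query 2 returns: [(2,)]

Reason: COUNT(*) counts rows, COUNT(DISTINCT genre) counts unique genres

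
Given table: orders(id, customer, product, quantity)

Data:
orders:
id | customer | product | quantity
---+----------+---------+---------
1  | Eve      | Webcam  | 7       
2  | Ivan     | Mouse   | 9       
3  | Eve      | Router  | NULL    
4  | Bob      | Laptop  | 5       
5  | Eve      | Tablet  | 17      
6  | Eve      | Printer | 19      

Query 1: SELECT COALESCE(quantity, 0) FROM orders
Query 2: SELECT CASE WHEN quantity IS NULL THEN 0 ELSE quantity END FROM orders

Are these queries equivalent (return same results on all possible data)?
Yes, equivalent

Both queries return: [(0,), (5,), (7,), (9,), (17,), (19,)]

Reason: COALESCE vs CASE for NULL handling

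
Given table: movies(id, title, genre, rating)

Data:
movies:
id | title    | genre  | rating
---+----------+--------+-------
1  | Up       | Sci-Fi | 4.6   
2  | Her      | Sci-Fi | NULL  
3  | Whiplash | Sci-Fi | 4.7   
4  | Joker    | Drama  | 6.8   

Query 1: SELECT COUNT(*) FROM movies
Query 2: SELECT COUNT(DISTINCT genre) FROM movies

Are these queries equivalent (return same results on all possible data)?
No, not equivalent

Query 1 returns: [(4,)]
Query 2 returns: [(2,)]

Reason: COUNT(*) counts rows, COUNT(DISTINCT genre) counts unique genres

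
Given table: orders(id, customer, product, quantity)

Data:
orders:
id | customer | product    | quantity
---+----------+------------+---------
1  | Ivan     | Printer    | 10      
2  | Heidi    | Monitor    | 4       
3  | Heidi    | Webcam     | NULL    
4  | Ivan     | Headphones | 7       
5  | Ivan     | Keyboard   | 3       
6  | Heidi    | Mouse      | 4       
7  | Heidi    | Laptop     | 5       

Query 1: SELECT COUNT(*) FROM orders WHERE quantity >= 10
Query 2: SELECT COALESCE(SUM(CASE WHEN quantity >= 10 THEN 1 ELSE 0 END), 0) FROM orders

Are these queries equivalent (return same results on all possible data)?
Yes, equivalent

Both queries return: [(1,)]

Reason: COUNT with WHERE vs conditional SUM (COALESCE handles empty-table NULL)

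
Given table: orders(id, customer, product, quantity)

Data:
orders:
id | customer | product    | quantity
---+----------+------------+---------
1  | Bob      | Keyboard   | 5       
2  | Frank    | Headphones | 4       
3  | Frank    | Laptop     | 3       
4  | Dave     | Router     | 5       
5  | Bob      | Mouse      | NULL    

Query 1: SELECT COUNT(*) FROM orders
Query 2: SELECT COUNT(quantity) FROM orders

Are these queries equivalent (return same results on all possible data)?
No, not equivalent

Query 1 returns: [(5,)]
Query 2 returns: [(4,)]

Reason: COUNT(*) includes NULLs, COUNT(column) excludes them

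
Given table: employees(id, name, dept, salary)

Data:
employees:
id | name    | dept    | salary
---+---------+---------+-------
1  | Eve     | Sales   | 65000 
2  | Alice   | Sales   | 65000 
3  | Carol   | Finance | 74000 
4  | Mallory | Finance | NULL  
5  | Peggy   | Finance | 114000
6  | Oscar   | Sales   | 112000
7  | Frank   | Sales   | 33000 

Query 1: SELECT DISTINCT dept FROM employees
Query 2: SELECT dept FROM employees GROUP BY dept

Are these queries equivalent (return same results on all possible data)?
Yes, equivalent

Both queries return: [('Finance',), ('Sales',)]

Reason: Both get unique depts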